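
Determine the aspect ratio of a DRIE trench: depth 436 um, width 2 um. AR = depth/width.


Step 1: AR = depth / width
Step 2: AR = 436 / 2
AR = 218.0


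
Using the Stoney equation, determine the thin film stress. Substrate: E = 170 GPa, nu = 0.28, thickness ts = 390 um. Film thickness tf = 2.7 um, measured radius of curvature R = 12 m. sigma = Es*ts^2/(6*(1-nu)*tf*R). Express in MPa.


Step 1: Compute numerator: Es * ts^2 = 170 * 390^2 = 25857000 (GPa*um^2)
Step 2: Compute denominator (R in um): 6*(1-nu)*tf*R = 6*0.72*2.7*12e6 = 139968000.0 (um^2)
Step 3: sigma (GPa) = 25857000 / 139968000.0 = 1.84735e-01 GPa
Step 4: Convert to MPa (x1000): sigma = 184.7 MPa


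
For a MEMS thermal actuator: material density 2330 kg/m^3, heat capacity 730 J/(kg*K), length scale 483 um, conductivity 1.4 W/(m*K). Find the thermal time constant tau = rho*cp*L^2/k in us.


Step 1: Convert L to m: L = 483e-6 m
Step 2: L^2 = (483e-6)^2 = 2.33289e-07 m^2
Step 3: tau = 2330 * 730 * 2.33289e-07 / 1.4 = 2.834294715e-01 s
Step 4: Convert to microseconds (multiply by 1e6).
tau = 283429.472 us


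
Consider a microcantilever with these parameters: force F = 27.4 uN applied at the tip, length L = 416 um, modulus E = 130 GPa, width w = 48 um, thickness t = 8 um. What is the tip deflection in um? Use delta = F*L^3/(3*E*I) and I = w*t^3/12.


Step 1: Calculate the second moment of area.
I = w * t^3 / 12 = 48 * 8^3 / 12 = 2048.0 um^4
Step 2: Convert E to consistent units (1 GPa = 1000 uN/um^2).
E = 130 GPa = 130000 uN/um^2
Step 3: Calculate tip deflection.
delta = F * L^3 / (3 * E * I)
delta = 27.4 * 416^3 / (3 * 130000 * 2048.0)
delta = 2.4697 um


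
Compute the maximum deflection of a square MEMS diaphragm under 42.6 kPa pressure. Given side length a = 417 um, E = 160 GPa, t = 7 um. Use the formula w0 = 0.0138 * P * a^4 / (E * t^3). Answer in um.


Step 1: Convert pressure to compatible units (E is in GPa, so P in GPa).
P = 42.6 kPa = 42.6e-6 GPa
Step 2: Compute numerator: 0.0138 * P * a^4.
a^4 = 417^4 = 30237384321
numerator = 0.0138 * 42.6e-6 * 30237384321 = 1.7776e+04
Step 3: Compute denominator: E * t^3 = 160 * 7^3 = 54880
Step 4: w0 = numerator / denominator = 1.7776e+04 / 54880 = 0.3239 um


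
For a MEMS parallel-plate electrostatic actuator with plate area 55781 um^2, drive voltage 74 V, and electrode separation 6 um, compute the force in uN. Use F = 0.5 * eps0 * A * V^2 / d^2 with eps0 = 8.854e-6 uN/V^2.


Step 1: Identify parameters.
eps0 = 8.854e-6 uN/V^2, A = 55781 um^2, V = 74 V, d = 6 um
Step 2: Compute V^2 = 74^2 = 5476
Step 3: Compute d^2 = 6^2 = 36
Step 4: F = 0.5 * 8.854e-6 * 55781 * 5476 / 36
F = 37.563 uN


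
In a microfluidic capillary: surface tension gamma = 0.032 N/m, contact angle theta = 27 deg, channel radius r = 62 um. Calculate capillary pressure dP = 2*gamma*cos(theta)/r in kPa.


Step 1: cos(27 deg) = 0.891
Step 2: Convert r to m: r = 62e-6 m
Step 3: dP = 2 * 0.032 * 0.891 / 62e-6 = 919.7 Pa
Step 4: Convert Pa to kPa (divide by 1000).
dP = 0.92 kPa


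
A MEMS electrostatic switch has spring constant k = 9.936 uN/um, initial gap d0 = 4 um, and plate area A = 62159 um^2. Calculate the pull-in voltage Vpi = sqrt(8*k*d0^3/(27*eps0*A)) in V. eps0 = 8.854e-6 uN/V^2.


Step 1: Compute numerator: 8 * k * d0^3 = 8 * 9.936 * 4^3 = 5087.232
Step 2: Compute denominator: 27 * eps0 * A = 27 * 8.854e-6 * 62159 = 14.859606
Step 3: Vpi = sqrt(5087.232 / 14.859606)
Vpi = 18.5 V


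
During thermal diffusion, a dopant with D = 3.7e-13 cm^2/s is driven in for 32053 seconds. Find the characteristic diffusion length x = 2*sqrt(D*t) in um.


Step 1: Compute D*t = 3.7e-13 * 32053 = 1.185961e-08 cm^2
Step 2: sqrt(D*t) = 1.08902e-04 cm
Step 3: x = 2 * 1.08902e-04 cm = 2.17804e-04 cm
Step 4: Convert to um (1 cm = 1e4 um): x = 2.178 um


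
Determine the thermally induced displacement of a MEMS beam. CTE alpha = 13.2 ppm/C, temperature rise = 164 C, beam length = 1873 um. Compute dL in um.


Step 1: Convert CTE: alpha = 13.2 ppm/C = 13.2e-6 /C
Step 2: dL = 13.2e-6 * 164 * 1873
dL = 4.0547 um


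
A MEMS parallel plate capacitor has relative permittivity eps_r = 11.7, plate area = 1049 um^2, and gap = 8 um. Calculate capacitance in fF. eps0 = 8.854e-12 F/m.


Step 1: Convert area to m^2: A = 1049e-12 m^2
Step 2: Convert gap to m: d = 8e-6 m
Step 3: C = eps0 * eps_r * A / d
C = 8.854e-12 * 11.7 * 1049e-12 / 8e-6
Step 4: Convert to fF (multiply by 1e15).
C = 13.58 fF


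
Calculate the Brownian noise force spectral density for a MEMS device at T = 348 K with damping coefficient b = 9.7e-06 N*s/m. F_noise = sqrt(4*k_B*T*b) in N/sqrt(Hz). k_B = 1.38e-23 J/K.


Step 1: Compute 4 * k_B * T * b
= 4 * 1.38e-23 * 348 * 9.7e-06
= 1.8633e-25 N^2/Hz
Step 2: F_noise = sqrt(1.8633e-25)
F_noise = 4.32e-13 N/sqrt(Hz)


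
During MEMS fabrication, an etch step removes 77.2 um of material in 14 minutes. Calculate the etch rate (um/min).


Step 1: Etch rate = depth / time
Step 2: rate = 77.2 / 14
rate = 5.514 um/min


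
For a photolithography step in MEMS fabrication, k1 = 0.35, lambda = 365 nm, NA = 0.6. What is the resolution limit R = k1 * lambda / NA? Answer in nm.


Step 1: Identify values: k1 = 0.35, lambda = 365 nm, NA = 0.6
Step 2: R = k1 * lambda / NA
R = 0.35 * 365 / 0.6
R = 212.9 nm


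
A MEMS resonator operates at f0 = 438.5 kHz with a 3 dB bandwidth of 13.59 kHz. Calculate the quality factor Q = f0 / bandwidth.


Step 1: Q = f0 / bandwidth
Step 2: Q = 438.5 / 13.59
Q = 32.3


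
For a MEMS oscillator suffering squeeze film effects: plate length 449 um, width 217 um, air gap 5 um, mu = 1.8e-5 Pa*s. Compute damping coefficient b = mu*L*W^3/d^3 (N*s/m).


Step 1: Convert to SI.
L = 449e-6 m, W = 217e-6 m, d = 5e-6 m
Step 2: W^3 = (217e-6)^3 = 1.02e-11 m^3
Step 3: d^3 = (5e-6)^3 = 1.25e-16 m^3
Step 4: b = 1.8e-5 * 449e-6 * 1.02e-11 / 1.25e-16
b = 6.61e-04 N*s/m


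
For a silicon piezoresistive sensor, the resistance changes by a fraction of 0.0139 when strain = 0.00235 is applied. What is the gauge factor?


Step 1: Identify values.
dR/R = 0.0139, strain = 0.00235
Step 2: GF = (dR/R) / strain = 0.0139 / 0.00235
GF = 5.9


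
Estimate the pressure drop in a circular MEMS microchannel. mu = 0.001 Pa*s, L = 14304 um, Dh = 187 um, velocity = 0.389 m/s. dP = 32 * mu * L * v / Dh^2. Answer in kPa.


Step 1: Convert to SI: L = 14304e-6 m, Dh = 187e-6 m
Step 2: dP = 32 * 0.001 * 14304e-6 * 0.389 / (187e-6)^2
Step 3: dP = 5091.83 Pa
Step 4: Convert to kPa: dP = 5.09 kPa


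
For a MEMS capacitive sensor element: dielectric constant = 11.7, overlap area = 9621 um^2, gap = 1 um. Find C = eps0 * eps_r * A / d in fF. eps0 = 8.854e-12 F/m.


Step 1: Convert area to m^2: A = 9621e-12 m^2
Step 2: Convert gap to m: d = 1e-6 m
Step 3: C = eps0 * eps_r * A / d
C = 8.854e-12 * 11.7 * 9621e-12 / 1e-6
Step 4: Convert to fF (multiply by 1e15).
C = 996.66 fF


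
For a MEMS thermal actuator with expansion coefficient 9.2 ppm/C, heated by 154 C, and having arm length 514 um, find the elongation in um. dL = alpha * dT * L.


Step 1: Convert CTE: alpha = 9.2 ppm/C = 9.2e-6 /C
Step 2: dL = 9.2e-6 * 154 * 514
dL = 0.7282 um


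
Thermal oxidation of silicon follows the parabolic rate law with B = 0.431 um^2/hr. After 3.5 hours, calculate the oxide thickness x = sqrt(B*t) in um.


Step 1: Compute B*t = 0.431 * 3.5 = 1.5085
Step 2: x = sqrt(1.5085)
x = 1.228 um


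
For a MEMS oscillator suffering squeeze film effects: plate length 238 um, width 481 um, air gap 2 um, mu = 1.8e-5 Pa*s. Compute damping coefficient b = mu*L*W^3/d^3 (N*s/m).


Step 1: Convert to SI.
L = 238e-6 m, W = 481e-6 m, d = 2e-6 m
Step 2: W^3 = (481e-6)^3 = 1.11e-10 m^3
Step 3: d^3 = (2e-6)^3 = 8.00e-18 m^3
Step 4: b = 1.8e-5 * 238e-6 * 1.11e-10 / 8.00e-18
b = 5.96e-02 N*s/m


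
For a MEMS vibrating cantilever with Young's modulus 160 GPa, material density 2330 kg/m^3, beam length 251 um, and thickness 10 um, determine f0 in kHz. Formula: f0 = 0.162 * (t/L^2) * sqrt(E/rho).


Step 1: Convert units to SI.
t_SI = 10e-6 m, L_SI = 251e-6 m
Step 2: Calculate sqrt(E/rho).
sqrt(160e9 / 2330) = 8286.71 m/s
Step 3: Compute f0.
f0 = 0.162 * 10e-6 / (251e-6)^2 * 8286.71 = 213083.4 Hz = 213.08 kHz


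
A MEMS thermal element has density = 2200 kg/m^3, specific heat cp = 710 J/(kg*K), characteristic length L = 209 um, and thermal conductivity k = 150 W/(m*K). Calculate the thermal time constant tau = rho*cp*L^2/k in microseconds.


Step 1: Convert L to m: L = 209e-6 m
Step 2: L^2 = (209e-6)^2 = 4.3681e-08 m^2
Step 3: tau = 2200 * 710 * 4.3681e-08 / 150 = 4.5486481e-04 s
Step 4: Convert to microseconds (multiply by 1e6).
tau = 454.865 us


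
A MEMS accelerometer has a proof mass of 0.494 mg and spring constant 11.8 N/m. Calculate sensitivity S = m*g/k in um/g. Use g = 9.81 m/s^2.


Step 1: Convert mass: m = 0.494 mg = 4.94e-07 kg
Step 2: S = m * g / k = 4.94e-07 * 9.81 / 11.8
Step 3: S = 4.11e-07 m/g
Step 4: Convert to um/g: S = 0.411 um/g


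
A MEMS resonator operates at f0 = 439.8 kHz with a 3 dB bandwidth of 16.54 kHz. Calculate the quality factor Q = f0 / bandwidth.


Step 1: Q = f0 / bandwidth
Step 2: Q = 439.8 / 16.54
Q = 26.6


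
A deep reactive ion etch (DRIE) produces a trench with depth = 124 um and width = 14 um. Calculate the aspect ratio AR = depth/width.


Step 1: AR = depth / width
Step 2: AR = 124 / 14
AR = 8.9


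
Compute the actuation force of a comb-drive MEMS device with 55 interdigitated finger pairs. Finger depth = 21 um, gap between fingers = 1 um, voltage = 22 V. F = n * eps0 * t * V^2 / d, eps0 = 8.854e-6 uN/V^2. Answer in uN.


Step 1: Parameters: n=55, eps0=8.854e-6 uN/V^2, t=21 um, V=22 V, d=1 um
Step 2: V^2 = 484
Step 3: F = 55 * 8.854e-6 * 21 * 484 / 1
F = 4.95 uN


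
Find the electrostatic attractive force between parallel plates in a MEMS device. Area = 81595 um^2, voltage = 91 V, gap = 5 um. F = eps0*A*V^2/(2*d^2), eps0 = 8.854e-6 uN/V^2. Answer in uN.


Step 1: Identify parameters.
eps0 = 8.854e-6 uN/V^2, A = 81595 um^2, V = 91 V, d = 5 um
Step 2: Compute V^2 = 91^2 = 8281
Step 3: Compute d^2 = 5^2 = 25
Step 4: F = 0.5 * 8.854e-6 * 81595 * 8281 / 25
F = 119.651 uN


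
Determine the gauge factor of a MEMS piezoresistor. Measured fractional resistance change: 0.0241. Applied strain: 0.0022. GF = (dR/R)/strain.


Step 1: Identify values.
dR/R = 0.0241, strain = 0.0022
Step 2: GF = (dR/R) / strain = 0.0241 / 0.0022
GF = 11.0


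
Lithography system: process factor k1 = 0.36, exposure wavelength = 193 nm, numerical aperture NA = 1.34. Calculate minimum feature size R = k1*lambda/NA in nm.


Step 1: Identify values: k1 = 0.36, lambda = 193 nm, NA = 1.34
Step 2: R = k1 * lambda / NA
R = 0.36 * 193 / 1.34
R = 51.9 nm


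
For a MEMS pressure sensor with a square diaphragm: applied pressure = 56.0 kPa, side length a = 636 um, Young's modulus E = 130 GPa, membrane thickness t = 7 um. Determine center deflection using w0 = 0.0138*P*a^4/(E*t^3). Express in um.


Step 1: Convert pressure to compatible units (E is in GPa, so P in GPa).
P = 56.0 kPa = 56.0e-6 GPa
Step 2: Compute numerator: 0.0138 * P * a^4.
a^4 = 636^4 = 163617014016
numerator = 0.0138 * 56.0e-6 * 163617014016 = 1.264432e+05
Step 3: Compute denominator: E * t^3 = 130 * 7^3 = 44590
Step 4: w0 = numerator / denominator = 1.264432e+05 / 44590 = 2.8357 um


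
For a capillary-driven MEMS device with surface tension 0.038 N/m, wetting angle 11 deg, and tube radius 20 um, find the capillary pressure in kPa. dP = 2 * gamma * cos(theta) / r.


Step 1: cos(11 deg) = 0.9816
Step 2: Convert r to m: r = 20e-6 m
Step 3: dP = 2 * 0.038 * 0.9816 / 20e-6 = 3730.1 Pa
Step 4: Convert Pa to kPa (divide by 1000).
dP = 3.73 kPa


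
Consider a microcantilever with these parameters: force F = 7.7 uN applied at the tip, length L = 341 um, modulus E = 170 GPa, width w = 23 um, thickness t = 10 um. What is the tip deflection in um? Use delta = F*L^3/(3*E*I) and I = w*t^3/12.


Step 1: Calculate the second moment of area.
I = w * t^3 / 12 = 23 * 10^3 / 12 = 1916.6667 um^4
Step 2: Convert E to consistent units (1 GPa = 1000 uN/um^2).
E = 170 GPa = 170000 uN/um^2
Step 3: Calculate tip deflection.
delta = F * L^3 / (3 * E * I)
delta = 7.7 * 341^3 / (3 * 170000 * 1916.6667)
delta = 0.3123 um


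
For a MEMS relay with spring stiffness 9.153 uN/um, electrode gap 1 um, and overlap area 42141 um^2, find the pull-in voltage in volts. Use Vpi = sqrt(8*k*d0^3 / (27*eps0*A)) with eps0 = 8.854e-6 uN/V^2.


Step 1: Compute numerator: 8 * k * d0^3 = 8 * 9.153 * 1^3 = 73.224
Step 2: Compute denominator: 27 * eps0 * A = 27 * 8.854e-6 * 42141 = 10.074143
Step 3: Vpi = sqrt(73.224 / 10.074143)
Vpi = 2.7 V


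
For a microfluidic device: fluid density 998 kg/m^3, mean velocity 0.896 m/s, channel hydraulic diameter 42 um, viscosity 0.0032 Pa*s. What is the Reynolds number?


Step 1: Convert Dh to meters: Dh = 42e-6 m
Step 2: Re = rho * v * Dh / mu
Re = 998 * 0.896 * 42e-6 / 0.0032
Re = 11.736


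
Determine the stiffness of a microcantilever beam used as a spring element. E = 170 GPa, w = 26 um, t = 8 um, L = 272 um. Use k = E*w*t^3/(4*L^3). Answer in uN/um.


Step 1: Convert E to consistent units (1 GPa = 1000 uN/um^2).
E = 170 GPa = 170000 uN/um^2
Step 2: Compute t^3 = 8^3 = 512
Step 3: Compute L^3 = 272^3 = 20123648
Step 4: k = 170000 * 26 * 512 / (4 * 20123648)
k = 28.1142 uN/um


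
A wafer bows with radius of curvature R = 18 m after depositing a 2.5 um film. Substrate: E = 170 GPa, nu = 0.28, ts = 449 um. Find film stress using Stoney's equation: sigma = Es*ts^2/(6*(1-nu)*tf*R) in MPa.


Step 1: Compute numerator: Es * ts^2 = 170 * 449^2 = 34272170 (GPa*um^2)
Step 2: Compute denominator (R in um): 6*(1-nu)*tf*R = 6*0.72*2.5*18e6 = 194400000.0 (um^2)
Step 3: sigma (GPa) = 34272170 / 194400000.0 = 1.76297e-01 GPa
Step 4: Convert to MPa (x1000): sigma = 176.3 MPa


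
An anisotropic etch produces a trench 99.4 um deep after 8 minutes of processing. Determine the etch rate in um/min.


Step 1: Etch rate = depth / time
Step 2: rate = 99.4 / 8
rate = 12.425 um/min


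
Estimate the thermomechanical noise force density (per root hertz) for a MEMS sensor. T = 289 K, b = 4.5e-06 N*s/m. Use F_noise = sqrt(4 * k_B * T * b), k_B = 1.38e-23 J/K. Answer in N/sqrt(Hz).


Step 1: Compute 4 * k_B * T * b
= 4 * 1.38e-23 * 289 * 4.5e-06
= 7.1788e-26 N^2/Hz
Step 2: F_noise = sqrt(7.1788e-26)
F_noise = 2.68e-13 N/sqrt(Hz)


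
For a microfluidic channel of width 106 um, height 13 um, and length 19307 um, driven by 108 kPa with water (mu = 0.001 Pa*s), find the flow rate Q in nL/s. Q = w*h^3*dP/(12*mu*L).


Step 1: Convert all dimensions to SI (meters).
w = 106e-6 m, h = 13e-6 m, L = 19307e-6 m, dP = 108e3 Pa
Step 2: Q = w * h^3 * dP / (12 * mu * L)
Q = 106e-6 * (13e-6)^3 * 108e3 / (12 * 0.001 * 19307e-6) = 1.0855845e-10 m^3/s
Step 3: Convert Q from m^3/s to nL/s (1 m^3 = 1e12 nL, so multiply by 1e12).
Q = 108.558 nL/s


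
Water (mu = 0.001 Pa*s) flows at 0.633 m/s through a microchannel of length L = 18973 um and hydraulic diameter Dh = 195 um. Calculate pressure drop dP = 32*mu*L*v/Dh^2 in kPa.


Step 1: Convert to SI: L = 18973e-6 m, Dh = 195e-6 m
Step 2: dP = 32 * 0.001 * 18973e-6 * 0.633 / (195e-6)^2
Step 3: dP = 10106.96 Pa
Step 4: Convert to kPa: dP = 10.11 kPa


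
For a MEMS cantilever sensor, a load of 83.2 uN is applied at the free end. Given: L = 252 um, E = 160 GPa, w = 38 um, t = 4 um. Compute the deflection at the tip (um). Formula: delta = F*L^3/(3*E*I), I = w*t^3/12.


Step 1: Calculate the second moment of area.
I = w * t^3 / 12 = 38 * 4^3 / 12 = 202.6667 um^4
Step 2: Convert E to consistent units (1 GPa = 1000 uN/um^2).
E = 160 GPa = 160000 uN/um^2
Step 3: Calculate tip deflection.
delta = F * L^3 / (3 * E * I)
delta = 83.2 * 252^3 / (3 * 160000 * 202.6667)
delta = 13.6868 um


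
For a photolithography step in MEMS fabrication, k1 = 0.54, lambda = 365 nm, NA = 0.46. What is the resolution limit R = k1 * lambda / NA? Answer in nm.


Step 1: Identify values: k1 = 0.54, lambda = 365 nm, NA = 0.46
Step 2: R = k1 * lambda / NA
R = 0.54 * 365 / 0.46
R = 428.5 nm


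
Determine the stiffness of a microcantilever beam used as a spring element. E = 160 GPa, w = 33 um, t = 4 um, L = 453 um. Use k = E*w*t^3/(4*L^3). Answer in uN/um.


Step 1: Convert E to consistent units (1 GPa = 1000 uN/um^2).
E = 160 GPa = 160000 uN/um^2
Step 2: Compute t^3 = 4^3 = 64
Step 3: Compute L^3 = 453^3 = 92959677
Step 4: k = 160000 * 33 * 64 / (4 * 92959677)
k = 0.9088 uN/um


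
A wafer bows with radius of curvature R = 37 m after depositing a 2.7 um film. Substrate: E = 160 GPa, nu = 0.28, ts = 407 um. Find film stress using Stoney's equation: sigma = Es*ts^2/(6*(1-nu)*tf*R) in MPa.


Step 1: Compute numerator: Es * ts^2 = 160 * 407^2 = 26503840 (GPa*um^2)
Step 2: Compute denominator (R in um): 6*(1-nu)*tf*R = 6*0.72*2.7*37e6 = 431568000.0 (um^2)
Step 3: sigma (GPa) = 26503840 / 431568000.0 = 6.1413e-02 GPa
Step 4: Convert to MPa (x1000): sigma = 61.4 MPa


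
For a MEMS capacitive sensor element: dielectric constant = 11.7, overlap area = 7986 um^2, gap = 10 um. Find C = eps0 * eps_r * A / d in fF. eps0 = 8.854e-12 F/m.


Step 1: Convert area to m^2: A = 7986e-12 m^2
Step 2: Convert gap to m: d = 10e-6 m
Step 3: C = eps0 * eps_r * A / d
C = 8.854e-12 * 11.7 * 7986e-12 / 10e-6
Step 4: Convert to fF (multiply by 1e15).
C = 82.73 fF


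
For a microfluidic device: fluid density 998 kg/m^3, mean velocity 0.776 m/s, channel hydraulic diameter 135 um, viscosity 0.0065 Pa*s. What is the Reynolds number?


Step 1: Convert Dh to meters: Dh = 135e-6 m
Step 2: Re = rho * v * Dh / mu
Re = 998 * 0.776 * 135e-6 / 0.0065
Re = 16.085


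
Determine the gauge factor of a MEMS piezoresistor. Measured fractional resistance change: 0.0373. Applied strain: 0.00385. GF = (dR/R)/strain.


Step 1: Identify values.
dR/R = 0.0373, strain = 0.00385
Step 2: GF = (dR/R) / strain = 0.0373 / 0.00385
GF = 9.7


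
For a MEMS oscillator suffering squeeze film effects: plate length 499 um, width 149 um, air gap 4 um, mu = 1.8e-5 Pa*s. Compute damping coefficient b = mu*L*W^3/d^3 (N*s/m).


Step 1: Convert to SI.
L = 499e-6 m, W = 149e-6 m, d = 4e-6 m
Step 2: W^3 = (149e-6)^3 = 3.31e-12 m^3
Step 3: d^3 = (4e-6)^3 = 6.40e-17 m^3
Step 4: b = 1.8e-5 * 499e-6 * 3.31e-12 / 6.40e-17
b = 4.64e-04 N*s/m


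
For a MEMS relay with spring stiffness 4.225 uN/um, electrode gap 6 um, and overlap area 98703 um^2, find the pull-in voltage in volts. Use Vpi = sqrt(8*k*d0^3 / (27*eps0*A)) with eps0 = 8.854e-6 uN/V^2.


Step 1: Compute numerator: 8 * k * d0^3 = 8 * 4.225 * 6^3 = 7300.8
Step 2: Compute denominator: 27 * eps0 * A = 27 * 8.854e-6 * 98703 = 23.595742
Step 3: Vpi = sqrt(7300.8 / 23.595742)
Vpi = 17.59 V


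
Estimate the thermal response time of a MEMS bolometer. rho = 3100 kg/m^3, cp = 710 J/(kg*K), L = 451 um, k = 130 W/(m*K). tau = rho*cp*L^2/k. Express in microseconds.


Step 1: Convert L to m: L = 451e-6 m
Step 2: L^2 = (451e-6)^2 = 2.03401e-07 m^2
Step 3: tau = 3100 * 710 * 2.03401e-07 / 130 = 3.44373539e-03 s
Step 4: Convert to microseconds (multiply by 1e6).
tau = 3443.735 us


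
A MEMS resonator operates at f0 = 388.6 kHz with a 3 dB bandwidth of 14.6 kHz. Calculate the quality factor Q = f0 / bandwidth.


Step 1: Q = f0 / bandwidth
Step 2: Q = 388.6 / 14.6
Q = 26.6


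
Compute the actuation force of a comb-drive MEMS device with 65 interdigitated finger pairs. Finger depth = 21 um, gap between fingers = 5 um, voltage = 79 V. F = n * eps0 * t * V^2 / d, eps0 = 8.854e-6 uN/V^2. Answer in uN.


Step 1: Parameters: n=65, eps0=8.854e-6 uN/V^2, t=21 um, V=79 V, d=5 um
Step 2: V^2 = 6241
Step 3: F = 65 * 8.854e-6 * 21 * 6241 / 5
F = 15.085 uN


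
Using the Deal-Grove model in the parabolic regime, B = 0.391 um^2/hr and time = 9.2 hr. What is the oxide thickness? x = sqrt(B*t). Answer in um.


Step 1: Compute B*t = 0.391 * 9.2 = 3.5972
Step 2: x = sqrt(3.5972)
x = 1.897 um


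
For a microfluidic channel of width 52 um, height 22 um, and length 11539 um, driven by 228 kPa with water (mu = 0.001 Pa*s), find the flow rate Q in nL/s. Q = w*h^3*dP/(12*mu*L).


Step 1: Convert all dimensions to SI (meters).
w = 52e-6 m, h = 22e-6 m, L = 11539e-6 m, dP = 228e3 Pa
Step 2: Q = w * h^3 * dP / (12 * mu * L)
Q = 52e-6 * (22e-6)^3 * 228e3 / (12 * 0.001 * 11539e-6) = 9.117102e-10 m^3/s
Step 3: Convert Q from m^3/s to nL/s (1 m^3 = 1e12 nL, so multiply by 1e12).
Q = 911.71 nL/s


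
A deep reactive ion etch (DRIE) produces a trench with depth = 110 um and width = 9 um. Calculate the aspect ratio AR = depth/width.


Step 1: AR = depth / width
Step 2: AR = 110 / 9
AR = 12.2


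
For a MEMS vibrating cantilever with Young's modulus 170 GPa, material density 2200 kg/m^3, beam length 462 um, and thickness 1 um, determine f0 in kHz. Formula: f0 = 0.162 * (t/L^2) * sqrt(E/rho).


Step 1: Convert units to SI.
t_SI = 1e-6 m, L_SI = 462e-6 m
Step 2: Calculate sqrt(E/rho).
sqrt(170e9 / 2200) = 8790.49 m/s
Step 3: Compute f0.
f0 = 0.162 * 1e-6 / (462e-6)^2 * 8790.49 = 6671.8 Hz = 6.67 kHz


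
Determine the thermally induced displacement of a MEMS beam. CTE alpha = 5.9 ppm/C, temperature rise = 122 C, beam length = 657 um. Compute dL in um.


Step 1: Convert CTE: alpha = 5.9 ppm/C = 5.9e-6 /C
Step 2: dL = 5.9e-6 * 122 * 657
dL = 0.4729 um


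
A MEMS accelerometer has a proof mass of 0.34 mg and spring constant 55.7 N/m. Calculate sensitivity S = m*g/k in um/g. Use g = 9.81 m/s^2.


Step 1: Convert mass: m = 0.34 mg = 3.40e-07 kg
Step 2: S = m * g / k = 3.40e-07 * 9.81 / 55.7
Step 3: S = 5.99e-08 m/g
Step 4: Convert to um/g: S = 0.06 um/g


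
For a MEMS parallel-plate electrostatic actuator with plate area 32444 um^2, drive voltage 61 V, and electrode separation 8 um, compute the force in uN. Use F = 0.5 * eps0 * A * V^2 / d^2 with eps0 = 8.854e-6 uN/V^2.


Step 1: Identify parameters.
eps0 = 8.854e-6 uN/V^2, A = 32444 um^2, V = 61 V, d = 8 um
Step 2: Compute V^2 = 61^2 = 3721
Step 3: Compute d^2 = 8^2 = 64
Step 4: F = 0.5 * 8.854e-6 * 32444 * 3721 / 64
F = 8.351 uN


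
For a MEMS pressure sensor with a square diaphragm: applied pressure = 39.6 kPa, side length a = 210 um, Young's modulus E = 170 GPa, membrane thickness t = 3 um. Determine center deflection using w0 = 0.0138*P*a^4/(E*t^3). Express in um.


Step 1: Convert pressure to compatible units (E is in GPa, so P in GPa).
P = 39.6 kPa = 39.6e-6 GPa
Step 2: Compute numerator: 0.0138 * P * a^4.
a^4 = 210^4 = 1944810000
numerator = 0.0138 * 39.6e-6 * 1944810000 = 1.0628e+03
Step 3: Compute denominator: E * t^3 = 170 * 3^3 = 4590
Step 4: w0 = numerator / denominator = 1.0628e+03 / 4590 = 0.2315 um


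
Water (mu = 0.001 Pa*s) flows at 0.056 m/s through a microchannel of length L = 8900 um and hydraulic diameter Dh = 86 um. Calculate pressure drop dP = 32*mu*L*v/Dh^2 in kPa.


Step 1: Convert to SI: L = 8900e-6 m, Dh = 86e-6 m
Step 2: dP = 32 * 0.001 * 8900e-6 * 0.056 / (86e-6)^2
Step 3: dP = 2156.41 Pa
Step 4: Convert to kPa: dP = 2.16 kPa


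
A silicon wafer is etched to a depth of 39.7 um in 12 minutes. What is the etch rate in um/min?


Step 1: Etch rate = depth / time
Step 2: rate = 39.7 / 12
rate = 3.308 um/min


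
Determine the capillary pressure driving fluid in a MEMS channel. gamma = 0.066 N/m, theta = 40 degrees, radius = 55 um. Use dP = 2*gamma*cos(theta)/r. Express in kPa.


Step 1: cos(40 deg) = 0.766
Step 2: Convert r to m: r = 55e-6 m
Step 3: dP = 2 * 0.066 * 0.766 / 55e-6 = 1838.4 Pa
Step 4: Convert Pa to kPa (divide by 1000).
dP = 1.84 kPa


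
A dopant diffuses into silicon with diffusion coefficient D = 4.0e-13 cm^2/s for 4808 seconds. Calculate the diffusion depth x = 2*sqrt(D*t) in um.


Step 1: Compute D*t = 4.0e-13 * 4808 = 1.9232e-09 cm^2
Step 2: sqrt(D*t) = 4.3854e-05 cm
Step 3: x = 2 * 4.3854e-05 cm = 8.7708e-05 cm
Step 4: Convert to um (1 cm = 1e4 um): x = 0.877 um


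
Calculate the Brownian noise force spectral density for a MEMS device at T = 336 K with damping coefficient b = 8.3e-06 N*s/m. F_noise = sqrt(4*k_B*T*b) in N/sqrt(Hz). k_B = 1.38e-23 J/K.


Step 1: Compute 4 * k_B * T * b
= 4 * 1.38e-23 * 336 * 8.3e-06
= 1.5394e-25 N^2/Hz
Step 2: F_noise = sqrt(1.5394e-25)
F_noise = 3.92e-13 N/sqrt(Hz)


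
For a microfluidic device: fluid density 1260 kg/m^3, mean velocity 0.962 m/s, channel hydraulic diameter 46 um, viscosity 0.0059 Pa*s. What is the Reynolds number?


Step 1: Convert Dh to meters: Dh = 46e-6 m
Step 2: Re = rho * v * Dh / mu
Re = 1260 * 0.962 * 46e-6 / 0.0059
Re = 9.45


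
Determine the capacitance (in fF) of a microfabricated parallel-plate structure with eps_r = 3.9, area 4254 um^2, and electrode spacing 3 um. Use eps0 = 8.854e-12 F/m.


Step 1: Convert area to m^2: A = 4254e-12 m^2
Step 2: Convert gap to m: d = 3e-6 m
Step 3: C = eps0 * eps_r * A / d
C = 8.854e-12 * 3.9 * 4254e-12 / 3e-6
Step 4: Convert to fF (multiply by 1e15).
C = 48.96 fF


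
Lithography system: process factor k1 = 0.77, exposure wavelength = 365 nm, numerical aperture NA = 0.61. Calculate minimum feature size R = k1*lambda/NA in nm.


Step 1: Identify values: k1 = 0.77, lambda = 365 nm, NA = 0.61
Step 2: R = k1 * lambda / NA
R = 0.77 * 365 / 0.61
R = 460.7 nm


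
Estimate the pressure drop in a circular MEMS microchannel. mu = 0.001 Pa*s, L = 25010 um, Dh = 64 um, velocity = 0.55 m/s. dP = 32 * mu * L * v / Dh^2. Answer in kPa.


Step 1: Convert to SI: L = 25010e-6 m, Dh = 64e-6 m
Step 2: dP = 32 * 0.001 * 25010e-6 * 0.55 / (64e-6)^2
Step 3: dP = 107464.84 Pa
Step 4: Convert to kPa: dP = 107.46 kPa


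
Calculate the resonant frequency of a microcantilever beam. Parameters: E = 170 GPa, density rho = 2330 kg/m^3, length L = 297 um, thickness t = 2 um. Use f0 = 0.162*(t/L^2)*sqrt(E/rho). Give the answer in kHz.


Step 1: Convert units to SI.
t_SI = 2e-6 m, L_SI = 297e-6 m
Step 2: Calculate sqrt(E/rho).
sqrt(170e9 / 2330) = 8541.74 m/s
Step 3: Compute f0.
f0 = 0.162 * 2e-6 / (297e-6)^2 * 8541.74 = 31374.6 Hz = 31.37 kHz


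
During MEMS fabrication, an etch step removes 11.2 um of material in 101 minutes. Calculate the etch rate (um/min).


Step 1: Etch rate = depth / time
Step 2: rate = 11.2 / 101
rate = 0.111 um/min


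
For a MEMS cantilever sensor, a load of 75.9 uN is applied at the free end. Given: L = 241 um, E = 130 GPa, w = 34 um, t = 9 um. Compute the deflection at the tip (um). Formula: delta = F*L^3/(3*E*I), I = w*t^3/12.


Step 1: Calculate the second moment of area.
I = w * t^3 / 12 = 34 * 9^3 / 12 = 2065.5 um^4
Step 2: Convert E to consistent units (1 GPa = 1000 uN/um^2).
E = 130 GPa = 130000 uN/um^2
Step 3: Calculate tip deflection.
delta = F * L^3 / (3 * E * I)
delta = 75.9 * 241^3 / (3 * 130000 * 2065.5)
delta = 1.3189 um


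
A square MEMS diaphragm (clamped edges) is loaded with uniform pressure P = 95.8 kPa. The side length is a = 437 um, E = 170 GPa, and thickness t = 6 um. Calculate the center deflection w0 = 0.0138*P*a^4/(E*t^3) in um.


Step 1: Convert pressure to compatible units (E is in GPa, so P in GPa).
P = 95.8 kPa = 95.8e-6 GPa
Step 2: Compute numerator: 0.0138 * P * a^4.
a^4 = 437^4 = 36469158961
numerator = 0.0138 * 95.8e-6 * 36469158961 = 4.82137e+04
Step 3: Compute denominator: E * t^3 = 170 * 6^3 = 36720
Step 4: w0 = numerator / denominator = 4.82137e+04 / 36720 = 1.313 um


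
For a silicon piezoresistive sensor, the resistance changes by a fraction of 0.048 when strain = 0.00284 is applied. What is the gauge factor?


Step 1: Identify values.
dR/R = 0.048, strain = 0.00284
Step 2: GF = (dR/R) / strain = 0.048 / 0.00284
GF = 16.9


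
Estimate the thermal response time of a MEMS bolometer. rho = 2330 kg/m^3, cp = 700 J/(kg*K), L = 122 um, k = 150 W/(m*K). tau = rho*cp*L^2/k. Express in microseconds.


Step 1: Convert L to m: L = 122e-6 m
Step 2: L^2 = (122e-6)^2 = 1.4884e-08 m^2
Step 3: tau = 2330 * 700 * 1.4884e-08 / 150 = 1.6183869e-04 s
Step 4: Convert to microseconds (multiply by 1e6).
tau = 161.839 us


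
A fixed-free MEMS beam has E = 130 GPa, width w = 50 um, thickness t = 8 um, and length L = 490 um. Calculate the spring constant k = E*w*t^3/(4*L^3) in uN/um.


Step 1: Convert E to consistent units (1 GPa = 1000 uN/um^2).
E = 130 GPa = 130000 uN/um^2
Step 2: Compute t^3 = 8^3 = 512
Step 3: Compute L^3 = 490^3 = 117649000
Step 4: k = 130000 * 50 * 512 / (4 * 117649000)
k = 7.0719 uN/um


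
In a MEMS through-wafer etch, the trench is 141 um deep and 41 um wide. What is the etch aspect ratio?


Step 1: AR = depth / width
Step 2: AR = 141 / 41
AR = 3.4


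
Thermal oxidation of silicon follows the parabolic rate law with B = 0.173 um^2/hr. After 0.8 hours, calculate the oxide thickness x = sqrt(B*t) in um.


Step 1: Compute B*t = 0.173 * 0.8 = 0.1384
Step 2: x = sqrt(0.1384)
x = 0.372 um


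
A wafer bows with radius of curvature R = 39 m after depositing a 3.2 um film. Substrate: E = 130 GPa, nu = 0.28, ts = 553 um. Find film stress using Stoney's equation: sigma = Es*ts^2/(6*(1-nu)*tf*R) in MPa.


Step 1: Compute numerator: Es * ts^2 = 130 * 553^2 = 39755170 (GPa*um^2)
Step 2: Compute denominator (R in um): 6*(1-nu)*tf*R = 6*0.72*3.2*39e6 = 539136000.0 (um^2)
Step 3: sigma (GPa) = 39755170 / 539136000.0 = 7.3739e-02 GPa
Step 4: Convert to MPa (x1000): sigma = 73.7 MPa


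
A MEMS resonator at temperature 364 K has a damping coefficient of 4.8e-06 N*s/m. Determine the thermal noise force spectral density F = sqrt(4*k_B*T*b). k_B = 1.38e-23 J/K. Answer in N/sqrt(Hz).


Step 1: Compute 4 * k_B * T * b
= 4 * 1.38e-23 * 364 * 4.8e-06
= 9.6445e-26 N^2/Hz
Step 2: F_noise = sqrt(9.6445e-26)
F_noise = 3.11e-13 N/sqrt(Hz)


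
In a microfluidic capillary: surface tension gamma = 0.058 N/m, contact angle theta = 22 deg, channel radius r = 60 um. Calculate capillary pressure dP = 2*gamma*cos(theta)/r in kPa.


Step 1: cos(22 deg) = 0.9272
Step 2: Convert r to m: r = 60e-6 m
Step 3: dP = 2 * 0.058 * 0.9272 / 60e-6 = 1792.6 Pa
Step 4: Convert Pa to kPa (divide by 1000).
dP = 1.79 kPa


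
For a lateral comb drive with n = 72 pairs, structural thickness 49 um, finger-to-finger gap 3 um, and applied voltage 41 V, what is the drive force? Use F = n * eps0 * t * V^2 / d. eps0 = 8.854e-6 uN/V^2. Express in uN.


Step 1: Parameters: n=72, eps0=8.854e-6 uN/V^2, t=49 um, V=41 V, d=3 um
Step 2: V^2 = 1681
Step 3: F = 72 * 8.854e-6 * 49 * 1681 / 3
F = 17.503 uN


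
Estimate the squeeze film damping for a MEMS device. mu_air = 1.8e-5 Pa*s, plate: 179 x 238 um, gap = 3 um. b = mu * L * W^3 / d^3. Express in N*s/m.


Step 1: Convert to SI.
L = 179e-6 m, W = 238e-6 m, d = 3e-6 m
Step 2: W^3 = (238e-6)^3 = 1.35e-11 m^3
Step 3: d^3 = (3e-6)^3 = 2.70e-17 m^3
Step 4: b = 1.8e-5 * 179e-6 * 1.35e-11 / 2.70e-17
b = 1.61e-03 N*s/m


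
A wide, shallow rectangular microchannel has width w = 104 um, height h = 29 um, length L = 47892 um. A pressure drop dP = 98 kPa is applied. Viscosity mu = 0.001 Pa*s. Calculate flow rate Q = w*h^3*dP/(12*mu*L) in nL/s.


Step 1: Convert all dimensions to SI (meters).
w = 104e-6 m, h = 29e-6 m, L = 47892e-6 m, dP = 98e3 Pa
Step 2: Q = w * h^3 * dP / (12 * mu * L)
Q = 104e-6 * (29e-6)^3 * 98e3 / (12 * 0.001 * 47892e-6) = 4.3252298e-10 m^3/s
Step 3: Convert Q from m^3/s to nL/s (1 m^3 = 1e12 nL, so multiply by 1e12).
Q = 432.523 nL/s


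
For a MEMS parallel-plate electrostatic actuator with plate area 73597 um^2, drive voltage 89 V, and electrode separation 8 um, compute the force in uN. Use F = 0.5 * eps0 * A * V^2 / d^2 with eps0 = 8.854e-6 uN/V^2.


Step 1: Identify parameters.
eps0 = 8.854e-6 uN/V^2, A = 73597 um^2, V = 89 V, d = 8 um
Step 2: Compute V^2 = 89^2 = 7921
Step 3: Compute d^2 = 8^2 = 64
Step 4: F = 0.5 * 8.854e-6 * 73597 * 7921 / 64
F = 40.325 uN


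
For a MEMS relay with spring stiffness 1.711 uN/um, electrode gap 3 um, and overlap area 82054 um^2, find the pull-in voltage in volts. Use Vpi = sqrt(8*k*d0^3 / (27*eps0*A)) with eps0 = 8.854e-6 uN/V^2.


Step 1: Compute numerator: 8 * k * d0^3 = 8 * 1.711 * 3^3 = 369.576
Step 2: Compute denominator: 27 * eps0 * A = 27 * 8.854e-6 * 82054 = 19.615665
Step 3: Vpi = sqrt(369.576 / 19.615665)
Vpi = 4.34 V


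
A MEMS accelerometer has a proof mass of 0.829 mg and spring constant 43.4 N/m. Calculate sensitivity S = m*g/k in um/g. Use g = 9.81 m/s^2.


Step 1: Convert mass: m = 0.829 mg = 8.29e-07 kg
Step 2: S = m * g / k = 8.29e-07 * 9.81 / 43.4
Step 3: S = 1.87e-07 m/g
Step 4: Convert to um/g: S = 0.187 um/g


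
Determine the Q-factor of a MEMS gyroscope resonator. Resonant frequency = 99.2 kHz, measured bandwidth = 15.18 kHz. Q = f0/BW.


Step 1: Q = f0 / bandwidth
Step 2: Q = 99.2 / 15.18
Q = 6.5


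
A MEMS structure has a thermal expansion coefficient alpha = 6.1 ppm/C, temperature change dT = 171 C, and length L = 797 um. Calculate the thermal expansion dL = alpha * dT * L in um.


Step 1: Convert CTE: alpha = 6.1 ppm/C = 6.1e-6 /C
Step 2: dL = 6.1e-6 * 171 * 797
dL = 0.8314 um


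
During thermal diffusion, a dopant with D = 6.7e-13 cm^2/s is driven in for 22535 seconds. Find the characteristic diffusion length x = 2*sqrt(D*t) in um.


Step 1: Compute D*t = 6.7e-13 * 22535 = 1.509845e-08 cm^2
Step 2: sqrt(D*t) = 1.22876e-04 cm
Step 3: x = 2 * 1.22876e-04 cm = 2.45752e-04 cm
Step 4: Convert to um (1 cm = 1e4 um): x = 2.458 um


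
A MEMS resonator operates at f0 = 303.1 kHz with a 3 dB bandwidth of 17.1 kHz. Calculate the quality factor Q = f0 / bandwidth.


Step 1: Q = f0 / bandwidth
Step 2: Q = 303.1 / 17.1
Q = 17.7


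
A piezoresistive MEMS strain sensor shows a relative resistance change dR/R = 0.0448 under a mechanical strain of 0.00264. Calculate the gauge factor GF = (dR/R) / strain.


Step 1: Identify values.
dR/R = 0.0448, strain = 0.00264
Step 2: GF = (dR/R) / strain = 0.0448 / 0.00264
GF = 17.0


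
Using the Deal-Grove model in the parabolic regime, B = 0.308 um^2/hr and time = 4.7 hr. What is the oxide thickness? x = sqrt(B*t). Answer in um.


Step 1: Compute B*t = 0.308 * 4.7 = 1.4476
Step 2: x = sqrt(1.4476)
x = 1.203 um


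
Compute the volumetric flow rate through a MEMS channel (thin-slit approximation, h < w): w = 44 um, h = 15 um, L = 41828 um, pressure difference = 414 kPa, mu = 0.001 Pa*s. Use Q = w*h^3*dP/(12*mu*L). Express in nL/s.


Step 1: Convert all dimensions to SI (meters).
w = 44e-6 m, h = 15e-6 m, L = 41828e-6 m, dP = 414e3 Pa
Step 2: Q = w * h^3 * dP / (12 * mu * L)
Q = 44e-6 * (15e-6)^3 * 414e3 / (12 * 0.001 * 41828e-6) = 1.2248374e-10 m^3/s
Step 3: Convert Q from m^3/s to nL/s (1 m^3 = 1e12 nL, so multiply by 1e12).
Q = 122.484 nL/s


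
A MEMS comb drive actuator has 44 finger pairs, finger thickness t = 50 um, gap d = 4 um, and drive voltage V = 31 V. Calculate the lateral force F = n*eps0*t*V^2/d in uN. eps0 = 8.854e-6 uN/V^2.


Step 1: Parameters: n=44, eps0=8.854e-6 uN/V^2, t=50 um, V=31 V, d=4 um
Step 2: V^2 = 961
Step 3: F = 44 * 8.854e-6 * 50 * 961 / 4
F = 4.68 uN


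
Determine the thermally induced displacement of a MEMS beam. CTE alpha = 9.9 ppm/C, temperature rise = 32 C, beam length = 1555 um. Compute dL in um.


Step 1: Convert CTE: alpha = 9.9 ppm/C = 9.9e-6 /C
Step 2: dL = 9.9e-6 * 32 * 1555
dL = 0.4926 um


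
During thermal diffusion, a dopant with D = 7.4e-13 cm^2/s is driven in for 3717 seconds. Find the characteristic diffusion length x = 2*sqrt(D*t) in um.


Step 1: Compute D*t = 7.4e-13 * 3717 = 2.75058e-09 cm^2
Step 2: sqrt(D*t) = 5.2446e-05 cm
Step 3: x = 2 * 5.2446e-05 cm = 1.04892e-04 cm
Step 4: Convert to um (1 cm = 1e4 um): x = 1.049 um


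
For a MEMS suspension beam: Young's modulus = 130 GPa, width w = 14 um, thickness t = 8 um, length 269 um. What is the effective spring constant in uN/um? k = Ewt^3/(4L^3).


Step 1: Convert E to consistent units (1 GPa = 1000 uN/um^2).
E = 130 GPa = 130000 uN/um^2
Step 2: Compute t^3 = 8^3 = 512
Step 3: Compute L^3 = 269^3 = 19465109
Step 4: k = 130000 * 14 * 512 / (4 * 19465109)
k = 11.9681 uN/um


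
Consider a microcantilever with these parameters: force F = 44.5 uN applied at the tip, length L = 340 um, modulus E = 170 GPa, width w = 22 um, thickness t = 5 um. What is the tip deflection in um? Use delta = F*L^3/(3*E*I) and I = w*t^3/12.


Step 1: Calculate the second moment of area.
I = w * t^3 / 12 = 22 * 5^3 / 12 = 229.1667 um^4
Step 2: Convert E to consistent units (1 GPa = 1000 uN/um^2).
E = 170 GPa = 170000 uN/um^2
Step 3: Calculate tip deflection.
delta = F * L^3 / (3 * E * I)
delta = 44.5 * 340^3 / (3 * 170000 * 229.1667)
delta = 14.9649 um


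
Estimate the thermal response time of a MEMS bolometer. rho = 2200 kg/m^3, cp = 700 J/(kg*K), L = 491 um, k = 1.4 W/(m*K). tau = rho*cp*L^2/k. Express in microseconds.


Step 1: Convert L to m: L = 491e-6 m
Step 2: L^2 = (491e-6)^2 = 2.41081e-07 m^2
Step 3: tau = 2200 * 700 * 2.41081e-07 / 1.4 = 2.651891e-01 s
Step 4: Convert to microseconds (multiply by 1e6).
tau = 265189.1 us


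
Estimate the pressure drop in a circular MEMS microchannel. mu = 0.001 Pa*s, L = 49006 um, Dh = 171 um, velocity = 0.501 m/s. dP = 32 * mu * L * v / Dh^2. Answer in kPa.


Step 1: Convert to SI: L = 49006e-6 m, Dh = 171e-6 m
Step 2: dP = 32 * 0.001 * 49006e-6 * 0.501 / (171e-6)^2
Step 3: dP = 26868.58 Pa
Step 4: Convert to kPa: dP = 26.87 kPa


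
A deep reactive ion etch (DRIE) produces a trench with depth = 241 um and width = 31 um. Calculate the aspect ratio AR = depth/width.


Step 1: AR = depth / width
Step 2: AR = 241 / 31
AR = 7.8


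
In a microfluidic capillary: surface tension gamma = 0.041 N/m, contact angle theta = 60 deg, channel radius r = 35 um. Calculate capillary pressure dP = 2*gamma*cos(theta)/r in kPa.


Step 1: cos(60 deg) = 0.5
Step 2: Convert r to m: r = 35e-6 m
Step 3: dP = 2 * 0.041 * 0.5 / 35e-6 = 1171.4 Pa
Step 4: Convert Pa to kPa (divide by 1000).
dP = 1.17 kPa


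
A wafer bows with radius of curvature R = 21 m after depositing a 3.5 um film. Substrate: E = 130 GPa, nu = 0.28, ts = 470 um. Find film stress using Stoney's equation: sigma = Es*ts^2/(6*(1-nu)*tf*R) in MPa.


Step 1: Compute numerator: Es * ts^2 = 130 * 470^2 = 28717000 (GPa*um^2)
Step 2: Compute denominator (R in um): 6*(1-nu)*tf*R = 6*0.72*3.5*21e6 = 317520000.0 (um^2)
Step 3: sigma (GPa) = 28717000 / 317520000.0 = 9.0442e-02 GPa
Step 4: Convert to MPa (x1000): sigma = 90.4 MPa


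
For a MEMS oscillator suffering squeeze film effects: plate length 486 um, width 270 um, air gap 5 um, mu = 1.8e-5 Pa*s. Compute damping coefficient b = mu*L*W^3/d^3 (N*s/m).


Step 1: Convert to SI.
L = 486e-6 m, W = 270e-6 m, d = 5e-6 m
Step 2: W^3 = (270e-6)^3 = 1.97e-11 m^3
Step 3: d^3 = (5e-6)^3 = 1.25e-16 m^3
Step 4: b = 1.8e-5 * 486e-6 * 1.97e-11 / 1.25e-16
b = 1.38e-03 N*s/m


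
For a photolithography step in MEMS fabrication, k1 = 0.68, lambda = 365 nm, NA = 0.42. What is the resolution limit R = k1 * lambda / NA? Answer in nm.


Step 1: Identify values: k1 = 0.68, lambda = 365 nm, NA = 0.42
Step 2: R = k1 * lambda / NA
R = 0.68 * 365 / 0.42
R = 591.0 nm


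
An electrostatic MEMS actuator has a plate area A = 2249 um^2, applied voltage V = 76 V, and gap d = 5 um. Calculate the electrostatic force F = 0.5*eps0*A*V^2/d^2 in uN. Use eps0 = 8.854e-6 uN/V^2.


Step 1: Identify parameters.
eps0 = 8.854e-6 uN/V^2, A = 2249 um^2, V = 76 V, d = 5 um
Step 2: Compute V^2 = 76^2 = 5776
Step 3: Compute d^2 = 5^2 = 25
Step 4: F = 0.5 * 8.854e-6 * 2249 * 5776 / 25
F = 2.3 uN


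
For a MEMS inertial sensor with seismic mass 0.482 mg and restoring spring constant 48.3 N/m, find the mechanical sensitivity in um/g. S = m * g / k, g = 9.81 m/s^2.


Step 1: Convert mass: m = 0.482 mg = 4.82e-07 kg
Step 2: S = m * g / k = 4.82e-07 * 9.81 / 48.3
Step 3: S = 9.79e-08 m/g
Step 4: Convert to um/g: S = 0.098 um/g


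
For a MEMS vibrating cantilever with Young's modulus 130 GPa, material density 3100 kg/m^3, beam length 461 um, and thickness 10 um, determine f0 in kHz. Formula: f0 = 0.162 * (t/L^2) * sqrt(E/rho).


Step 1: Convert units to SI.
t_SI = 10e-6 m, L_SI = 461e-6 m
Step 2: Calculate sqrt(E/rho).
sqrt(130e9 / 3100) = 6475.76 m/s
Step 3: Compute f0.
f0 = 0.162 * 10e-6 / (461e-6)^2 * 6475.76 = 49363.3 Hz = 49.36 kHz
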